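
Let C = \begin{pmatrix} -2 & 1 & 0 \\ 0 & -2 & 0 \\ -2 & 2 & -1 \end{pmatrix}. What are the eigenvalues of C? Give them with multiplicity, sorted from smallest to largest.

Characteristic polynomial: p(t) = t^3 + 5t^2 + 8t + 4 = (t + 1)(t + 2)^2.
Roots (with multiplicity): -2, -2, -1.

-2, -2, -1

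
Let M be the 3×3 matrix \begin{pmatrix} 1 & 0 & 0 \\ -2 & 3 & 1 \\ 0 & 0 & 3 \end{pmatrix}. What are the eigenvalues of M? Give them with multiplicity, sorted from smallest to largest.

1, 3, 3

Characteristic polynomial: p(s) = s^3 - 7s^2 + 15s - 9 = (s - 3)^2(s - 1).
Roots (with multiplicity): 1, 3, 3.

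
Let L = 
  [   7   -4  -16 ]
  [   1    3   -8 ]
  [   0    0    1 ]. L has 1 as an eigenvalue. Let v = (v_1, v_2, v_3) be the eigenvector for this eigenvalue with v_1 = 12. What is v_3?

3

L − 1I = [[6, -4, -16], [1, 2, -8], [0, 0, 0]].
Solving (L − 1I)v = 0 gives the eigenspace spanned by (12, 6, 3).
With v_1 = 12, v = (12, 6, 3), so v_3 = 3.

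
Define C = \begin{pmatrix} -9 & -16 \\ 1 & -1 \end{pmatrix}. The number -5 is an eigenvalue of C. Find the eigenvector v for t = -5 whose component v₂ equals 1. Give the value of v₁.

C + 5I = [[-4, -16], [1, 4]].
Solving (C + 5I)v = 0 gives the eigenspace spanned by (-4, 1).
With v₂ = 1, v = (-4, 1), so v₁ = -4.

-4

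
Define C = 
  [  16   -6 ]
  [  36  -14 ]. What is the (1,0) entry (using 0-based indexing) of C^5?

6336

Characteristic polynomial: μ^2 - 2μ - 8 = (μ - 4)(μ + 2), so the eigenvalues are -2, 4.
μ=-2: eigenvector (1, 3).
μ=4: eigenvector (-1, -2).
P = [[1, -1], [3, -2]], D = diag(-2, 4), P⁻¹ = [[-2, 1], [-3, 1]].
C⁵ = P·diag(-32, 1024)·P⁻¹ = [[3136, -1056], [6336, -2144]].
The requested entry is 6336.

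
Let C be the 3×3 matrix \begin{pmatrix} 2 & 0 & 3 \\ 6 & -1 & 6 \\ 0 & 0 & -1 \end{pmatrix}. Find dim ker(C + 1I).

2

C + 1I = [[3, 0, 3], [6, 0, 6], [0, 0, 0]].
This matrix has rank 1, so its null space has dimension 3 − 1 = 2.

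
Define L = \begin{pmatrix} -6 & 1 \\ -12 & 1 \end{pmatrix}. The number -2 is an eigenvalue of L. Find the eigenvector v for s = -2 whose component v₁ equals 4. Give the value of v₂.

16

L + 2I = [[-4, 1], [-12, 3]].
Solving (L + 2I)v = 0 gives the eigenspace spanned by (4, 16).
With v₁ = 4, v = (4, 16), so v₂ = 16.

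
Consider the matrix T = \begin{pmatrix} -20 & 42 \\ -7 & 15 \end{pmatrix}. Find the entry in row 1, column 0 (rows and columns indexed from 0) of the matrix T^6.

Characteristic polynomial: μ^2 + 5μ - 6 = (μ - 1)(μ + 6), so the eigenvalues are -6, 1.
μ=1: eigenvector (-2, -1).
μ=-6: eigenvector (3, 1).
P = [[-2, 3], [-1, 1]], D = diag(1, -6), P⁻¹ = [[1, -3], [1, -2]].
T⁶ = P·diag(1, 46656)·P⁻¹ = [[139966, -279930], [46655, -93309]].
The requested entry is 46655.

46655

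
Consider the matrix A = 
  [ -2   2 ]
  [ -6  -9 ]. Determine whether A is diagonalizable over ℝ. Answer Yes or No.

Characteristic polynomial: p(μ) = μ^2 + 11μ + 30 = (μ + 5)(μ + 6).
All 2 eigenvalues are distinct, so A is diagonalizable.

Yes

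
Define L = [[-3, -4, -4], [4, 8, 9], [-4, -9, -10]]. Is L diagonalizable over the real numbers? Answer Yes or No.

No

Characteristic polynomial: p(λ) = λ^3 + 5λ^2 + 7λ + 3 = (λ + 1)^2(λ + 3).
λ = -1 has algebraic multiplicity 2; rank(L + 1I) = 2, so geometric multiplicity = 1.
Geometric multiplicity < algebraic multiplicity, so L is not diagonalizable.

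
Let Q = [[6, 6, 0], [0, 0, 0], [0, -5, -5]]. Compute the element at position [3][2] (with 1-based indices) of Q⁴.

Characteristic polynomial: λ^3 - λ^2 - 30λ = λ(λ - 6)(λ + 5), so the eigenvalues are -5, 0, 6.
λ=6: eigenvector (1, 0, 0).
λ=0: eigenvector (-1, 1, -1).
λ=-5: eigenvector (0, 0, 1).
P = [[1, -1, 0], [0, 1, 0], [0, -1, 1]], D = diag(6, 0, -5), P⁻¹ = [[1, 1, 0], [0, 1, 0], [0, 1, 1]].
Q⁴ = P·diag(1296, 0, 625)·P⁻¹ = [[1296, 1296, 0], [0, 0, 0], [0, 625, 625]].
The requested entry is 625.

625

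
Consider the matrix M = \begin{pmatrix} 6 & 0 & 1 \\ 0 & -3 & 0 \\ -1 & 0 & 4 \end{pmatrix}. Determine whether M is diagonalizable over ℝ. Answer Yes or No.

Characteristic polynomial: p(s) = s^3 - 7s^2 - 5s + 75 = (s - 5)^2(s + 3).
s = 5 has algebraic multiplicity 2; rank(M − 5I) = 2, so geometric multiplicity = 1.
Geometric multiplicity < algebraic multiplicity, so M is not diagonalizable.

No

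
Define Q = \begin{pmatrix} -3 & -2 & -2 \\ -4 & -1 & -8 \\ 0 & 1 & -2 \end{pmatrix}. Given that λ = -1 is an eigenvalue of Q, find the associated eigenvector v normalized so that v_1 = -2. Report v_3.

1

Q + 1I = [[-2, -2, -2], [-4, 0, -8], [0, 1, -1]].
Solving (Q + 1I)v = 0 gives the eigenspace spanned by (-2, 1, 1).
With v_1 = -2, v = (-2, 1, 1), so v_3 = 1.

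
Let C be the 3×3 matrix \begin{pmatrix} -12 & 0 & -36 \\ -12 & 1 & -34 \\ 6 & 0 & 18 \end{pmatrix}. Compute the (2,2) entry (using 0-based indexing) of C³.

648

Characteristic polynomial: t^3 - 7t^2 + 6t = t(t - 6)(t - 1), so the eigenvalues are 0, 1, 6.
t=0: eigenvector (3, 2, -1).
t=1: eigenvector (0, 1, 0).
t=6: eigenvector (-2, -2, 1).
P = [[3, 0, -2], [2, 1, -2], [-1, 0, 1]], D = diag(0, 1, 6), P⁻¹ = [[1, 0, 2], [0, 1, 2], [1, 0, 3]].
C³ = P·diag(0, 1, 216)·P⁻¹ = [[-432, 0, -1296], [-432, 1, -1294], [216, 0, 648]].
The requested entry is 648.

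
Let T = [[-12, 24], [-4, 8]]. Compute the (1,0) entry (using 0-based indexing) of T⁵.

-1024

Characteristic polynomial: λ^2 + 4λ = λ(λ + 4), so the eigenvalues are -4, 0.
λ=0: eigenvector (-2, -1).
λ=-4: eigenvector (3, 1).
P = [[-2, 3], [-1, 1]], D = diag(0, -4), P⁻¹ = [[1, -3], [1, -2]].
T⁵ = P·diag(0, -1024)·P⁻¹ = [[-3072, 6144], [-1024, 2048]].
The requested entry is -1024.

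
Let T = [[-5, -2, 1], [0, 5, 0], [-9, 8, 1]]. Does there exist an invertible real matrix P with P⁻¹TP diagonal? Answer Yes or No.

Characteristic polynomial: p(r) = r^3 - r^2 - 16r - 20 = (r - 5)(r + 2)^2.
r = -2 has algebraic multiplicity 2; rank(T + 2I) = 2, so geometric multiplicity = 1.
Geometric multiplicity < algebraic multiplicity, so T is not diagonalizable.

No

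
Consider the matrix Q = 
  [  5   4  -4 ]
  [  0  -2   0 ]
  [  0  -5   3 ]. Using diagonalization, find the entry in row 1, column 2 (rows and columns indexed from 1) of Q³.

196

Characteristic polynomial: r^3 - 6r^2 - r + 30 = (r - 5)(r - 3)(r + 2), so the eigenvalues are -2, 3, 5.
r=3: eigenvector (2, 0, 1).
r=-2: eigenvector (0, 1, 1).
r=5: eigenvector (1, 0, 0).
P = [[2, 0, 1], [0, 1, 0], [1, 1, 0]], D = diag(3, -2, 5), P⁻¹ = [[0, -1, 1], [0, 1, 0], [1, 2, -2]].
Q³ = P·diag(27, -8, 125)·P⁻¹ = [[125, 196, -196], [0, -8, 0], [0, -35, 27]].
The requested entry is 196.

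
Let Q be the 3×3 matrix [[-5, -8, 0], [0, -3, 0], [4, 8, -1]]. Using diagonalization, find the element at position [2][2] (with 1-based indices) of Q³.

Characteristic polynomial: λ^3 + 9λ^2 + 23λ + 15 = (λ + 1)(λ + 3)(λ + 5), so the eigenvalues are -5, -3, -1.
λ=-5: eigenvector (1, 0, -1).
λ=-3: eigenvector (-4, 1, 4).
λ=-1: eigenvector (0, 0, 1).
P = [[1, -4, 0], [0, 1, 0], [-1, 4, 1]], D = diag(-5, -3, -1), P⁻¹ = [[1, 4, 0], [0, 1, 0], [1, 0, 1]].
Q³ = P·diag(-125, -27, -1)·P⁻¹ = [[-125, -392, 0], [0, -27, 0], [124, 392, -1]].
The requested entry is -27.

-27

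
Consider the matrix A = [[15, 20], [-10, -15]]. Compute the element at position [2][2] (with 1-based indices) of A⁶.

15625

Characteristic polynomial: r^2 - 25 = (r - 5)(r + 5), so the eigenvalues are -5, 5.
r=-5: eigenvector (1, -1).
r=5: eigenvector (2, -1).
P = [[1, 2], [-1, -1]], D = diag(-5, 5), P⁻¹ = [[-1, -2], [1, 1]].
A⁶ = P·diag(15625, 15625)·P⁻¹ = [[15625, 0], [0, 15625]].
The requested entry is 15625.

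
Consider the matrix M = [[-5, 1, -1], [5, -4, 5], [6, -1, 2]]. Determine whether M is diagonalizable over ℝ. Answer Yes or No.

No

Characteristic polynomial: p(t) = t^3 + 7t^2 + 8t - 16 = (t - 1)(t + 4)^2.
t = -4 has algebraic multiplicity 2; rank(M + 4I) = 2, so geometric multiplicity = 1.
Geometric multiplicity < algebraic multiplicity, so M is not diagonalizable.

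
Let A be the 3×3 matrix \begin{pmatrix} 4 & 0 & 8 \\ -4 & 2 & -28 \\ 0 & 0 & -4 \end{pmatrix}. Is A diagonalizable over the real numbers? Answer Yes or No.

Characteristic polynomial: p(s) = s^3 - 2s^2 - 16s + 32 = (s - 4)(s - 2)(s + 4).
All 3 eigenvalues are distinct, so A is diagonalizable.

Yes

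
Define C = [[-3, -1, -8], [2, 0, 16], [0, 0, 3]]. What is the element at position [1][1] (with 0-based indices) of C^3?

Characteristic polynomial: t^3 - 7t - 6 = (t - 3)(t + 1)(t + 2), so the eigenvalues are -2, -1, 3.
t=-1: eigenvector (-1, 2, 0).
t=-2: eigenvector (-1, 1, 0).
t=3: eigenvector (-2, 4, 1).
P = [[-1, -1, -2], [2, 1, 4], [0, 0, 1]], D = diag(-1, -2, 3), P⁻¹ = [[1, 1, -2], [-2, -1, 0], [0, 0, 1]].
C³ = P·diag(-1, -8, 27)·P⁻¹ = [[-15, -7, -56], [14, 6, 112], [0, 0, 27]].
The requested entry is 6.

6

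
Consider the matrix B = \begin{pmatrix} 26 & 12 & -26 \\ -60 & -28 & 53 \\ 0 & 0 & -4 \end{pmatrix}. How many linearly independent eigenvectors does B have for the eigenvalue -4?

1

B + 4I = [[30, 12, -26], [-60, -24, 53], [0, 0, 0]].
This matrix has rank 2, so its null space has dimension 3 − 2 = 1.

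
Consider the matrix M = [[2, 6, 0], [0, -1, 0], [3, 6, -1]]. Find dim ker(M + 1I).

2

M + 1I = [[3, 6, 0], [0, 0, 0], [3, 6, 0]].
This matrix has rank 1, so its null space has dimension 3 − 1 = 2.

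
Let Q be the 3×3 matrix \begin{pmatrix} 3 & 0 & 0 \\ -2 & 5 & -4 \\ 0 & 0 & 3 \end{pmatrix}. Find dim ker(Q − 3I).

2

Q − 3I = [[0, 0, 0], [-2, 2, -4], [0, 0, 0]].
This matrix has rank 1, so its null space has dimension 3 − 1 = 2.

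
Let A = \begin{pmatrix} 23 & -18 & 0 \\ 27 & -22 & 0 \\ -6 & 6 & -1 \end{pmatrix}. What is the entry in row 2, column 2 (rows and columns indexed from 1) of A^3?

-442

Characteristic polynomial: λ^3 - 21λ - 20 = (λ - 5)(λ + 1)(λ + 4), so the eigenvalues are -4, -1, 5.
λ=5: eigenvector (1, 1, 0).
λ=-1: eigenvector (0, 0, 1).
λ=-4: eigenvector (2, 3, -2).
P = [[1, 0, 2], [1, 0, 3], [0, 1, -2]], D = diag(5, -1, -4), P⁻¹ = [[3, -2, 0], [-2, 2, 1], [-1, 1, 0]].
A³ = P·diag(125, -1, -64)·P⁻¹ = [[503, -378, 0], [567, -442, 0], [-126, 126, -1]].
The requested entry is -442.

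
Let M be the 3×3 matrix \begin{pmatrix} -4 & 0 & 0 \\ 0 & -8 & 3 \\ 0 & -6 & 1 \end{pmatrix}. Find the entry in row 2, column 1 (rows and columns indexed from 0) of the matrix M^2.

Characteristic polynomial: μ^3 + 11μ^2 + 38μ + 40 = (μ + 2)(μ + 4)(μ + 5), so the eigenvalues are -5, -4, -2.
μ=-4: eigenvector (1, 0, 0).
μ=-5: eigenvector (0, 1, 1).
μ=-2: eigenvector (0, 1, 2).
P = [[1, 0, 0], [0, 1, 1], [0, 1, 2]], D = diag(-4, -5, -2), P⁻¹ = [[1, 0, 0], [0, 2, -1], [0, -1, 1]].
M² = P·diag(16, 25, 4)·P⁻¹ = [[16, 0, 0], [0, 46, -21], [0, 42, -17]].
The requested entry is 42.

42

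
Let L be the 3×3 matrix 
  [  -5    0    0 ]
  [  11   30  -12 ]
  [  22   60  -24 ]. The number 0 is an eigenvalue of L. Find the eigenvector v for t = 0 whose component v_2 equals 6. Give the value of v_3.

15

L = [[-5, 0, 0], [11, 30, -12], [22, 60, -24]].
Solving (L)v = 0 gives the eigenspace spanned by (0, 6, 15).
With v_2 = 6, v = (0, 6, 15), so v_3 = 15.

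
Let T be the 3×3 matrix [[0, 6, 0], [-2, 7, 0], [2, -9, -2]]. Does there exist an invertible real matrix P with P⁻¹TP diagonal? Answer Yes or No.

Characteristic polynomial: p(s) = s^3 - 5s^2 - 2s + 24 = (s - 4)(s - 3)(s + 2).
All 3 eigenvalues are distinct, so T is diagonalizable.

Yes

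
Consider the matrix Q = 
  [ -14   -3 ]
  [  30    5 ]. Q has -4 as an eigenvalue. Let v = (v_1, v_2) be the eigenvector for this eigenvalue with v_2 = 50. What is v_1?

Q + 4I = [[-10, -3], [30, 9]].
Solving (Q + 4I)v = 0 gives the eigenspace spanned by (-15, 50).
With v_2 = 50, v = (-15, 50), so v_1 = -15.

-15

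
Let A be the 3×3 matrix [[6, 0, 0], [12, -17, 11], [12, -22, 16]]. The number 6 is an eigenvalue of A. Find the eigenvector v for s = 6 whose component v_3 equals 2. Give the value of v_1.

A − 6I = [[0, 0, 0], [12, -23, 11], [12, -22, 10]].
Solving (A − 6I)v = 0 gives the eigenspace spanned by (2, 2, 2).
With v_3 = 2, v = (2, 2, 2), so v_1 = 2.

2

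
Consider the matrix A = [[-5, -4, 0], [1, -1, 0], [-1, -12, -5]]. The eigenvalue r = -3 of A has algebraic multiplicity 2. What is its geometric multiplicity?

1

A + 3I = [[-2, -4, 0], [1, 2, 0], [-1, -12, -2]].
This matrix has rank 2, so its null space has dimension 3 − 2 = 1.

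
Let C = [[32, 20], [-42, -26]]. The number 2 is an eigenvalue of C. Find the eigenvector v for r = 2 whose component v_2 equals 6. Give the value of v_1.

C − 2I = [[30, 20], [-42, -28]].
Solving (C − 2I)v = 0 gives the eigenspace spanned by (-4, 6).
With v_2 = 6, v = (-4, 6), so v_1 = -4.

-4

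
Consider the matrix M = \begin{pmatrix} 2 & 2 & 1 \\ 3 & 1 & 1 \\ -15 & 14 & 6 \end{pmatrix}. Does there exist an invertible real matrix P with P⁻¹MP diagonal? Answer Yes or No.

Characteristic polynomial: p(r) = r^3 - 9r^2 + 15r + 25 = (r - 5)^2(r + 1).
r = 5 has algebraic multiplicity 2; rank(M − 5I) = 2, so geometric multiplicity = 1.
Geometric multiplicity < algebraic multiplicity, so M is not diagonalizable.

No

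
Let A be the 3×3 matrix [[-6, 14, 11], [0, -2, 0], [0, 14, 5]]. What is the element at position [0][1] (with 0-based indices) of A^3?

Characteristic polynomial: t^3 + 3t^2 - 28t - 60 = (t - 5)(t + 2)(t + 6), so the eigenvalues are -6, -2, 5.
t=-6: eigenvector (1, 0, 0).
t=-2: eigenvector (-2, 1, -2).
t=5: eigenvector (1, 0, 1).
P = [[1, -2, 1], [0, 1, 0], [0, -2, 1]], D = diag(-6, -2, 5), P⁻¹ = [[1, 0, -1], [0, 1, 0], [0, 2, 1]].
A³ = P·diag(-216, -8, 125)·P⁻¹ = [[-216, 266, 341], [0, -8, 0], [0, 266, 125]].
The requested entry is 266.

266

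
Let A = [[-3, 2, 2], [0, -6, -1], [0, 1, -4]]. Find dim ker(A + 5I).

A + 5I = [[2, 2, 2], [0, -1, -1], [0, 1, 1]].
This matrix has rank 2, so its null space has dimension 3 − 2 = 1.

1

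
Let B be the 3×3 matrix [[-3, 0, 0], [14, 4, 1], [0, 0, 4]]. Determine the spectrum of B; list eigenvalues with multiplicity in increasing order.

Characteristic polynomial: p(r) = r^3 - 5r^2 - 8r + 48 = (r - 4)^2(r + 3).
Roots (with multiplicity): -3, 4, 4.

-3, 4, 4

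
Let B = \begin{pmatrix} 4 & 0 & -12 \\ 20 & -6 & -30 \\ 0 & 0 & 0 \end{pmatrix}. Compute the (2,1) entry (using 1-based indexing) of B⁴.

-2080

Characteristic polynomial: λ^3 + 2λ^2 - 24λ = λ(λ - 4)(λ + 6), so the eigenvalues are -6, 0, 4.
λ=4: eigenvector (1, 2, 0).
λ=-6: eigenvector (0, 1, 0).
λ=0: eigenvector (3, 5, 1).
P = [[1, 0, 3], [2, 1, 5], [0, 0, 1]], D = diag(4, -6, 0), P⁻¹ = [[1, 0, -3], [-2, 1, 1], [0, 0, 1]].
B⁴ = P·diag(256, 1296, 0)·P⁻¹ = [[256, 0, -768], [-2080, 1296, -240], [0, 0, 0]].
The requested entry is -2080.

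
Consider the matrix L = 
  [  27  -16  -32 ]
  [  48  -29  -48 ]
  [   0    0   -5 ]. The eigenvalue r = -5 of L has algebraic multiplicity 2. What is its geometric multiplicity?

L + 5I = [[32, -16, -32], [48, -24, -48], [0, 0, 0]].
This matrix has rank 1, so its null space has dimension 3 − 1 = 2.

2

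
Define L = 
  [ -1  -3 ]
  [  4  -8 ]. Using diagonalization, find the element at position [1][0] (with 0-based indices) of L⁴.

-1476

Characteristic polynomial: t^2 + 9t + 20 = (t + 4)(t + 5), so the eigenvalues are -5, -4.
t=-4: eigenvector (1, 1).
t=-5: eigenvector (3, 4).
P = [[1, 3], [1, 4]], D = diag(-4, -5), P⁻¹ = [[4, -3], [-1, 1]].
L⁴ = P·diag(256, 625)·P⁻¹ = [[-851, 1107], [-1476, 1732]].
The requested entry is -1476.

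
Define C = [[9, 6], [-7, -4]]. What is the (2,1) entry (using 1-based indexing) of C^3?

Characteristic polynomial: t^2 - 5t + 6 = (t - 3)(t - 2), so the eigenvalues are 2, 3.
t=3: eigenvector (1, -1).
t=2: eigenvector (-6, 7).
P = [[1, -6], [-1, 7]], D = diag(3, 2), P⁻¹ = [[7, 6], [1, 1]].
C³ = P·diag(27, 8)·P⁻¹ = [[141, 114], [-133, -106]].
The requested entry is -133.

-133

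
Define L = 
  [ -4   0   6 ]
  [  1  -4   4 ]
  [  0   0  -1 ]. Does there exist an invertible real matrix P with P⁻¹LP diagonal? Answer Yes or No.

No

Characteristic polynomial: p(λ) = λ^3 + 9λ^2 + 24λ + 16 = (λ + 1)(λ + 4)^2.
λ = -4 has algebraic multiplicity 2; rank(L + 4I) = 2, so geometric multiplicity = 1.
Geometric multiplicity < algebraic multiplicity, so L is not diagonalizable.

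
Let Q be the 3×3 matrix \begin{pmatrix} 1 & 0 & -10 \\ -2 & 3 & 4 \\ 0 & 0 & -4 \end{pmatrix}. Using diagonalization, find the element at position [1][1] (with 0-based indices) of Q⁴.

81

Characteristic polynomial: s^3 - 13s + 12 = (s - 3)(s - 1)(s + 4), so the eigenvalues are -4, 1, 3.
s=3: eigenvector (0, 1, 0).
s=1: eigenvector (1, 1, 0).
s=-4: eigenvector (2, 0, 1).
P = [[0, 1, 2], [1, 1, 0], [0, 0, 1]], D = diag(3, 1, -4), P⁻¹ = [[-1, 1, 2], [1, 0, -2], [0, 0, 1]].
Q⁴ = P·diag(81, 1, 256)·P⁻¹ = [[1, 0, 510], [-80, 81, 160], [0, 0, 256]].
The requested entry is 81.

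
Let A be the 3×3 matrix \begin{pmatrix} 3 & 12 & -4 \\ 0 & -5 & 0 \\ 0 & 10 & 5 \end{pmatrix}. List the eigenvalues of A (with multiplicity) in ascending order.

Characteristic polynomial: p(μ) = μ^3 - 3μ^2 - 25μ + 75 = (μ - 5)(μ - 3)(μ + 5).
Roots (with multiplicity): -5, 3, 5.

-5, 3, 5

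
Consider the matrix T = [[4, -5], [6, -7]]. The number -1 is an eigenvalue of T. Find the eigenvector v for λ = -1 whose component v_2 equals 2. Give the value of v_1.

2

T + 1I = [[5, -5], [6, -6]].
Solving (T + 1I)v = 0 gives the eigenspace spanned by (2, 2).
With v_2 = 2, v = (2, 2), so v_1 = 2.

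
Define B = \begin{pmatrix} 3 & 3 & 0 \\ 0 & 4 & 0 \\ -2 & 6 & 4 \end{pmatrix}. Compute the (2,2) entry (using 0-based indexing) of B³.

64

Characteristic polynomial: μ^3 - 11μ^2 + 40μ - 48 = (μ - 4)^2(μ - 3), so the eigenvalues are 3, 4, 4.
μ=4: eigenvector (0, 0, 1).
μ=4: eigenvector (3, 1, 2).
μ=3: eigenvector (1, 0, 2).
P = [[0, 3, 1], [0, 1, 0], [1, 2, 2]], D = diag(4, 4, 3), P⁻¹ = [[-2, 4, 1], [0, 1, 0], [1, -3, 0]].
B³ = P·diag(64, 64, 27)·P⁻¹ = [[27, 111, 0], [0, 64, 0], [-74, 222, 64]].
The requested entry is 64.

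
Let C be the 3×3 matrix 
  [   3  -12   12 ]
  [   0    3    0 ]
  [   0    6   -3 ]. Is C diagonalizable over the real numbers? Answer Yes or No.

Yes

Characteristic polynomial: p(r) = r^3 - 3r^2 - 9r + 27 = (r - 3)^2(r + 3).
r = 3 has algebraic multiplicity 2; rank(C − 3I) = 1, so geometric multiplicity = 2.
Every eigenvalue has geometric = algebraic multiplicity, so C is diagonalizable.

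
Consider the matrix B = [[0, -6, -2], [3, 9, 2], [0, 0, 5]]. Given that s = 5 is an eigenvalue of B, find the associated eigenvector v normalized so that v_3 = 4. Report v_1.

B − 5I = [[-5, -6, -2], [3, 4, 2], [0, 0, 0]].
Solving (B − 5I)v = 0 gives the eigenspace spanned by (8, -8, 4).
With v_3 = 4, v = (8, -8, 4), so v_1 = 8.

8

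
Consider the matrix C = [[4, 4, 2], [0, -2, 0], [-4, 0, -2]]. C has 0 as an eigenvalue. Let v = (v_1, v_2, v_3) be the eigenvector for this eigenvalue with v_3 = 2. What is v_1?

-1

C = [[4, 4, 2], [0, -2, 0], [-4, 0, -2]].
Solving (C)v = 0 gives the eigenspace spanned by (-1, 0, 2).
With v_3 = 2, v = (-1, 0, 2), so v_1 = -1.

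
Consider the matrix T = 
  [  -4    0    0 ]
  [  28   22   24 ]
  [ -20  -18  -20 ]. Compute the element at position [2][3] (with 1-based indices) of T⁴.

Characteristic polynomial: λ^3 + 2λ^2 - 16λ - 32 = (λ - 4)(λ + 2)(λ + 4), so the eigenvalues are -4, -2, 4.
λ=-4: eigenvector (1, -2, 1).
λ=-2: eigenvector (0, 1, -1).
λ=4: eigenvector (0, 4, -3).
P = [[1, 0, 0], [-2, 1, 4], [1, -1, -3]], D = diag(-4, -2, 4), P⁻¹ = [[1, 0, 0], [-2, -3, -4], [1, 1, 1]].
T⁴ = P·diag(256, 16, 256)·P⁻¹ = [[256, 0, 0], [480, 976, 960], [-480, -720, -704]].
The requested entry is 960.

960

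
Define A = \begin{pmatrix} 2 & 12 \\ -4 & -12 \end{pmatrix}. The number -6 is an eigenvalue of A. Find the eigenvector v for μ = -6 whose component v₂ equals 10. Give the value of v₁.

A + 6I = [[8, 12], [-4, -6]].
Solving (A + 6I)v = 0 gives the eigenspace spanned by (-15, 10).
With v₂ = 10, v = (-15, 10), so v₁ = -15.

-15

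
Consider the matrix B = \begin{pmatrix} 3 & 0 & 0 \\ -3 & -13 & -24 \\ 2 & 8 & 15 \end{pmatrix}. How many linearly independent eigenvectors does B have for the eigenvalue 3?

1

B − 3I = [[0, 0, 0], [-3, -16, -24], [2, 8, 12]].
This matrix has rank 2, so its null space has dimension 3 − 2 = 1.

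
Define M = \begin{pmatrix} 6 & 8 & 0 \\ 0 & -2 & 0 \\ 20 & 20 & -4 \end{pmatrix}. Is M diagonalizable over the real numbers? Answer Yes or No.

Yes

Characteristic polynomial: p(λ) = λ^3 - 28λ - 48 = (λ - 6)(λ + 2)(λ + 4).
All 3 eigenvalues are distinct, so M is diagonalizable.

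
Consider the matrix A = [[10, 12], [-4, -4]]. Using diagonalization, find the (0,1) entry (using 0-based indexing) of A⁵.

Characteristic polynomial: λ^2 - 6λ + 8 = (λ - 4)(λ - 2), so the eigenvalues are 2, 4.
λ=4: eigenvector (-2, 1).
λ=2: eigenvector (-3, 2).
P = [[-2, -3], [1, 2]], D = diag(4, 2), P⁻¹ = [[-2, -3], [1, 2]].
A⁵ = P·diag(1024, 32)·P⁻¹ = [[4000, 5952], [-1984, -2944]].
The requested entry is 5952.

5952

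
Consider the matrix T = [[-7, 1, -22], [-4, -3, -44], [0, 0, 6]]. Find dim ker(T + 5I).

1

T + 5I = [[-2, 1, -22], [-4, 2, -44], [0, 0, 11]].
This matrix has rank 2, so its null space has dimension 3 − 2 = 1.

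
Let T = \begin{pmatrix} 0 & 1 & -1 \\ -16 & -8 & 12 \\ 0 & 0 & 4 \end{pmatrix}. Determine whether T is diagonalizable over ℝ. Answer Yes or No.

Characteristic polynomial: p(μ) = μ^3 + 4μ^2 - 16μ - 64 = (μ - 4)(μ + 4)^2.
μ = -4 has algebraic multiplicity 2; rank(T + 4I) = 2, so geometric multiplicity = 1.
Geometric multiplicity < algebraic multiplicity, so T is not diagonalizable.

No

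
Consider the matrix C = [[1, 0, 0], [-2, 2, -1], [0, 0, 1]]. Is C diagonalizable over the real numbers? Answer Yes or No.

Yes

Characteristic polynomial: p(μ) = μ^3 - 4μ^2 + 5μ - 2 = (μ - 2)(μ - 1)^2.
μ = 1 has algebraic multiplicity 2; rank(C − 1I) = 1, so geometric multiplicity = 2.
Every eigenvalue has geometric = algebraic multiplicity, so C is diagonalizable.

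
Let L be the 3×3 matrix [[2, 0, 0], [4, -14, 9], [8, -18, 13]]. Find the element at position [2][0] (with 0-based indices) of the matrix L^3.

224

Characteristic polynomial: λ^3 - λ^2 - 22λ + 40 = (λ - 4)(λ - 2)(λ + 5), so the eigenvalues are -5, 2, 4.
λ=-5: eigenvector (0, -1, -1).
λ=4: eigenvector (0, 1, 2).
λ=2: eigenvector (1, -2, -4).
P = [[0, 0, 1], [-1, 1, -2], [-1, 2, -4]], D = diag(-5, 4, 2), P⁻¹ = [[0, -2, 1], [2, -1, 1], [1, 0, 0]].
L³ = P·diag(-125, 64, 8)·P⁻¹ = [[8, 0, 0], [112, -314, 189], [224, -378, 253]].
The requested entry is 224.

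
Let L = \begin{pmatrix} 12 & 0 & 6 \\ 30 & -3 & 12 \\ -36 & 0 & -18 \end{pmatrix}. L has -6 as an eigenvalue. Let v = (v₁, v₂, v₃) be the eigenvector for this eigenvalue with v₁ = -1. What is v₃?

3

L + 6I = [[18, 0, 6], [30, 3, 12], [-36, 0, -12]].
Solving (L + 6I)v = 0 gives the eigenspace spanned by (-1, -2, 3).
With v₁ = -1, v = (-1, -2, 3), so v₃ = 3.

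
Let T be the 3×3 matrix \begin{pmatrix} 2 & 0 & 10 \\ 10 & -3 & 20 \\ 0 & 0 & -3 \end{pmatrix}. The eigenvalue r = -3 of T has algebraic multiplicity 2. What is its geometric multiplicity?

T + 3I = [[5, 0, 10], [10, 0, 20], [0, 0, 0]].
This matrix has rank 1, so its null space has dimension 3 − 1 = 2.

2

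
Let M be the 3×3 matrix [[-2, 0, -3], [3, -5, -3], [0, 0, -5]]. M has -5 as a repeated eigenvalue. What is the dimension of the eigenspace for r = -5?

M + 5I = [[3, 0, -3], [3, 0, -3], [0, 0, 0]].
This matrix has rank 1, so its null space has dimension 3 − 1 = 2.

2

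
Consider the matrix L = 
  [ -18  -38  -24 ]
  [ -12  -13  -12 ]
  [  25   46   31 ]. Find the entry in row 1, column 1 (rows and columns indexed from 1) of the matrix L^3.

-528

Characteristic polynomial: s^3 - 31s - 30 = (s - 6)(s + 1)(s + 5), so the eigenvalues are -5, -1, 6.
s=6: eigenvector (1, 0, -1).
s=-1: eigenvector (-2, -1, 3).
s=-5: eigenvector (6, 3, -8).
P = [[1, -2, 6], [0, -1, 3], [-1, 3, -8]], D = diag(6, -1, -5), P⁻¹ = [[1, -2, 0], [3, 2, 3], [1, 1, 1]].
L³ = P·diag(216, -1, -125)·P⁻¹ = [[-528, -1178, -744], [-372, -373, -372], [775, 1426, 991]].
The requested entry is -528.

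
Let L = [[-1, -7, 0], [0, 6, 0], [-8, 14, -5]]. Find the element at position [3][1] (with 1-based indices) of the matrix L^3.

-248

Characteristic polynomial: λ^3 - 31λ - 30 = (λ - 6)(λ + 1)(λ + 5), so the eigenvalues are -5, -1, 6.
λ=6: eigenvector (-1, 1, 2).
λ=-1: eigenvector (1, 0, -2).
λ=-5: eigenvector (0, 0, 1).
P = [[-1, 1, 0], [1, 0, 0], [2, -2, 1]], D = diag(6, -1, -5), P⁻¹ = [[0, 1, 0], [1, 1, 0], [2, 0, 1]].
L³ = P·diag(216, -1, -125)·P⁻¹ = [[-1, -217, 0], [0, 216, 0], [-248, 434, -125]].
The requested entry is -248.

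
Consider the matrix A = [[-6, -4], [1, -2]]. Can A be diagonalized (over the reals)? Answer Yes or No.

No

Characteristic polynomial: p(r) = r^2 + 8r + 16 = (r + 4)^2.
r = -4 has algebraic multiplicity 2; rank(A + 4I) = 1, so geometric multiplicity = 1.
Geometric multiplicity < algebraic multiplicity, so A is not diagonalizable.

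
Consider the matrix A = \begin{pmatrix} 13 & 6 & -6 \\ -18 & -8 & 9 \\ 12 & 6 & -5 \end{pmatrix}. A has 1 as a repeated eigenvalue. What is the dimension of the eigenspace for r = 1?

A − 1I = [[12, 6, -6], [-18, -9, 9], [12, 6, -6]].
This matrix has rank 1, so its null space has dimension 3 − 1 = 2.

2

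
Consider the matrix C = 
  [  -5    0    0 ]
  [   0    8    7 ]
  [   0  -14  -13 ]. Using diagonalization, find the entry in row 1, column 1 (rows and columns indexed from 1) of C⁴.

625

Characteristic polynomial: t^3 + 10t^2 + 19t - 30 = (t - 1)(t + 5)(t + 6), so the eigenvalues are -6, -5, 1.
t=-5: eigenvector (1, 0, 0).
t=-6: eigenvector (0, -1, 2).
t=1: eigenvector (0, -1, 1).
P = [[1, 0, 0], [0, -1, -1], [0, 2, 1]], D = diag(-5, -6, 1), P⁻¹ = [[1, 0, 0], [0, 1, 1], [0, -2, -1]].
C⁴ = P·diag(625, 1296, 1)·P⁻¹ = [[625, 0, 0], [0, -1294, -1295], [0, 2590, 2591]].
The requested entry is 625.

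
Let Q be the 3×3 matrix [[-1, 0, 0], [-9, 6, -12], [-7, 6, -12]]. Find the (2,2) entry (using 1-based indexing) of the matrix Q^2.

-36

Characteristic polynomial: r^3 + 7r^2 + 6r = r(r + 1)(r + 6), so the eigenvalues are -6, -1, 0.
r=0: eigenvector (0, 2, 1).
r=-6: eigenvector (0, -1, -1).
r=-1: eigenvector (1, 3, 1).
P = [[0, 0, 1], [2, -1, 3], [1, -1, 1]], D = diag(0, -6, -1), P⁻¹ = [[-2, 1, -1], [-1, 1, -2], [1, 0, 0]].
Q² = P·diag(0, 36, 1)·P⁻¹ = [[1, 0, 0], [39, -36, 72], [37, -36, 72]].
The requested entry is -36.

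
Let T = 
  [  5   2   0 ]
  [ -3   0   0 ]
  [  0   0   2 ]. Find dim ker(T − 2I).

T − 2I = [[3, 2, 0], [-3, -2, 0], [0, 0, 0]].
This matrix has rank 1, so its null space has dimension 3 − 1 = 2.

2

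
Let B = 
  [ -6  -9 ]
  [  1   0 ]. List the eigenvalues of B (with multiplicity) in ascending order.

-3, -3

Characteristic polynomial: p(t) = t^2 + 6t + 9 = (t + 3)^2.
Roots (with multiplicity): -3, -3.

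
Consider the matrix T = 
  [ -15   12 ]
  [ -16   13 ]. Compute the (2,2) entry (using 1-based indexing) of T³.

Characteristic polynomial: s^2 + 2s - 3 = (s - 1)(s + 3), so the eigenvalues are -3, 1.
s=1: eigenvector (3, 4).
s=-3: eigenvector (1, 1).
P = [[3, 1], [4, 1]], D = diag(1, -3), P⁻¹ = [[-1, 1], [4, -3]].
T³ = P·diag(1, -27)·P⁻¹ = [[-111, 84], [-112, 85]].
The requested entry is 85.

85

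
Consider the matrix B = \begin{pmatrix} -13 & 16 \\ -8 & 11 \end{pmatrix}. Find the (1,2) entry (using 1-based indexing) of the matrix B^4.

Characteristic polynomial: r^2 + 2r - 15 = (r - 3)(r + 5), so the eigenvalues are -5, 3.
r=3: eigenvector (-1, -1).
r=-5: eigenvector (2, 1).
P = [[-1, 2], [-1, 1]], D = diag(3, -5), P⁻¹ = [[1, -2], [1, -1]].
B⁴ = P·diag(81, 625)·P⁻¹ = [[1169, -1088], [544, -463]].
The requested entry is -1088.

-1088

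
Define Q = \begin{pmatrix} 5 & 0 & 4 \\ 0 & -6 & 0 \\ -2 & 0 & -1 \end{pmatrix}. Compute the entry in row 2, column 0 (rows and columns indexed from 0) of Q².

-8

Characteristic polynomial: s^3 + 2s^2 - 21s + 18 = (s - 3)(s - 1)(s + 6), so the eigenvalues are -6, 1, 3.
s=-6: eigenvector (0, 1, 0).
s=1: eigenvector (-1, 0, 1).
s=3: eigenvector (-2, 0, 1).
P = [[0, -1, -2], [1, 0, 0], [0, 1, 1]], D = diag(-6, 1, 3), P⁻¹ = [[0, 1, 0], [1, 0, 2], [-1, 0, -1]].
Q² = P·diag(36, 1, 9)·P⁻¹ = [[17, 0, 16], [0, 36, 0], [-8, 0, -7]].
The requested entry is -8.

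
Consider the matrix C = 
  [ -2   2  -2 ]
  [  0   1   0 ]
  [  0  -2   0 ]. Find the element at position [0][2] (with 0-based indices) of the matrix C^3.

Characteristic polynomial: r^3 + r^2 - 2r = r(r - 1)(r + 2), so the eigenvalues are -2, 0, 1.
r=-2: eigenvector (1, 0, 0).
r=0: eigenvector (-1, 0, 1).
r=1: eigenvector (2, 1, -2).
P = [[1, -1, 2], [0, 0, 1], [0, 1, -2]], D = diag(-2, 0, 1), P⁻¹ = [[1, 0, 1], [0, 2, 1], [0, 1, 0]].
C³ = P·diag(-8, 0, 1)·P⁻¹ = [[-8, 2, -8], [0, 1, 0], [0, -2, 0]].
The requested entry is -8.

-8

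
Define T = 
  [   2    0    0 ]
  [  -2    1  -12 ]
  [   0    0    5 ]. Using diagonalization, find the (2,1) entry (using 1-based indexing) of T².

Characteristic polynomial: λ^3 - 8λ^2 + 17λ - 10 = (λ - 5)(λ - 2)(λ - 1), so the eigenvalues are 1, 2, 5.
λ=2: eigenvector (1, -2, 0).
λ=1: eigenvector (0, 1, 0).
λ=5: eigenvector (0, -3, 1).
P = [[1, 0, 0], [-2, 1, -3], [0, 0, 1]], D = diag(2, 1, 5), P⁻¹ = [[1, 0, 0], [2, 1, 3], [0, 0, 1]].
T² = P·diag(4, 1, 25)·P⁻¹ = [[4, 0, 0], [-6, 1, -72], [0, 0, 25]].
The requested entry is -6.

-6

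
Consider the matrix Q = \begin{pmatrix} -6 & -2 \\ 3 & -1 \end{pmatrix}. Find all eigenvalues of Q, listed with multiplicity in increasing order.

Characteristic polynomial: p(s) = s^2 + 7s + 12 = (s + 3)(s + 4).
Roots (with multiplicity): -4, -3.

-4, -3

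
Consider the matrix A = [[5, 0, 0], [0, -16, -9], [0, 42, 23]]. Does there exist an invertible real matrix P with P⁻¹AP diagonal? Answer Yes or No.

Yes

Characteristic polynomial: p(μ) = μ^3 - 12μ^2 + 45μ - 50 = (μ - 5)^2(μ - 2).
μ = 5 has algebraic multiplicity 2; rank(A − 5I) = 1, so geometric multiplicity = 2.
Every eigenvalue has geometric = algebraic multiplicity, so A is diagonalizable.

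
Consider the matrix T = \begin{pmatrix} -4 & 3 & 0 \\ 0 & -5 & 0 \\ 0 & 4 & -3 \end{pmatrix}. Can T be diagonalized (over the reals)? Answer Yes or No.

Yes

Characteristic polynomial: p(r) = r^3 + 12r^2 + 47r + 60 = (r + 3)(r + 4)(r + 5).
All 3 eigenvalues are distinct, so T is diagonalizable.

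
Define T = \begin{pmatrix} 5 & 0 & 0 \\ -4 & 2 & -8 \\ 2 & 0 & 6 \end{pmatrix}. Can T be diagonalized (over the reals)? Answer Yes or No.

Yes

Characteristic polynomial: p(r) = r^3 - 13r^2 + 52r - 60 = (r - 6)(r - 5)(r - 2).
All 3 eigenvalues are distinct, so T is diagonalizable.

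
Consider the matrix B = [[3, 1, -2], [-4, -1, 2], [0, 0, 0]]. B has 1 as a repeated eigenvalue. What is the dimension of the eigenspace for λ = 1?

B − 1I = [[2, 1, -2], [-4, -2, 2], [0, 0, -1]].
This matrix has rank 2, so its null space has dimension 3 − 2 = 1.

1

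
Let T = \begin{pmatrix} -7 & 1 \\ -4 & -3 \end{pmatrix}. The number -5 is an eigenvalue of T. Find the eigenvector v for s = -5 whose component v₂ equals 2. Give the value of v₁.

1

T + 5I = [[-2, 1], [-4, 2]].
Solving (T + 5I)v = 0 gives the eigenspace spanned by (1, 2).
With v₂ = 2, v = (1, 2), so v₁ = 1.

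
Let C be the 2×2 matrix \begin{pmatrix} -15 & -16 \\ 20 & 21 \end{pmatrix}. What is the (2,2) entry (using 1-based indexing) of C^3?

621

Characteristic polynomial: λ^2 - 6λ + 5 = (λ - 5)(λ - 1), so the eigenvalues are 1, 5.
λ=1: eigenvector (1, -1).
λ=5: eigenvector (-4, 5).
P = [[1, -4], [-1, 5]], D = diag(1, 5), P⁻¹ = [[5, 4], [1, 1]].
C³ = P·diag(1, 125)·P⁻¹ = [[-495, -496], [620, 621]].
The requested entry is 621.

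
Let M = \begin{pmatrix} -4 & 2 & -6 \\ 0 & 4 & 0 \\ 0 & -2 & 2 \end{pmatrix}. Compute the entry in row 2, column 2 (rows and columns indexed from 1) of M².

Characteristic polynomial: t^3 - 2t^2 - 16t + 32 = (t - 4)(t - 2)(t + 4), so the eigenvalues are -4, 2, 4.
t=2: eigenvector (1, 0, -1).
t=4: eigenvector (1, 1, -1).
t=-4: eigenvector (1, 0, 0).
P = [[1, 1, 1], [0, 1, 0], [-1, -1, 0]], D = diag(2, 4, -4), P⁻¹ = [[0, -1, -1], [0, 1, 0], [1, 0, 1]].
M² = P·diag(4, 16, 16)·P⁻¹ = [[16, 12, 12], [0, 16, 0], [0, -12, 4]].
The requested entry is 16.

16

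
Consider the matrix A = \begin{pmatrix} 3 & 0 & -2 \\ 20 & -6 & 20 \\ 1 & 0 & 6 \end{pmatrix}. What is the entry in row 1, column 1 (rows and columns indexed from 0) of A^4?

Characteristic polynomial: t^3 - 3t^2 - 34t + 120 = (t - 5)(t - 4)(t + 6), so the eigenvalues are -6, 4, 5.
t=4: eigenvector (2, 2, -1).
t=5: eigenvector (-1, 0, 1).
t=-6: eigenvector (0, 1, 0).
P = [[2, -1, 0], [2, 0, 1], [-1, 1, 0]], D = diag(4, 5, -6), P⁻¹ = [[1, 0, 1], [1, 0, 2], [-2, 1, -2]].
A⁴ = P·diag(256, 625, 1296)·P⁻¹ = [[-113, 0, -738], [-2080, 1296, -2080], [369, 0, 994]].
The requested entry is 1296.

1296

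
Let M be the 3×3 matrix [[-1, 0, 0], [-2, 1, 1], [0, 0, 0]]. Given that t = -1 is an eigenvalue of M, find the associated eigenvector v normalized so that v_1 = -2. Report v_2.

-2

M + 1I = [[0, 0, 0], [-2, 2, 1], [0, 0, 1]].
Solving (M + 1I)v = 0 gives the eigenspace spanned by (-2, -2, 0).
With v_1 = -2, v = (-2, -2, 0), so v_2 = -2.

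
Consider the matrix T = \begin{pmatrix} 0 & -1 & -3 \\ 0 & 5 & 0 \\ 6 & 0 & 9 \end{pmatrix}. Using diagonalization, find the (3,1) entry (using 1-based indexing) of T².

54

Characteristic polynomial: λ^3 - 14λ^2 + 63λ - 90 = (λ - 6)(λ - 5)(λ - 3), so the eigenvalues are 3, 5, 6.
λ=3: eigenvector (1, 0, -1).
λ=5: eigenvector (-2, 1, 3).
λ=6: eigenvector (-1, 0, 2).
P = [[1, -2, -1], [0, 1, 0], [-1, 3, 2]], D = diag(3, 5, 6), P⁻¹ = [[2, 1, 1], [0, 1, 0], [1, -1, 1]].
T² = P·diag(9, 25, 36)·P⁻¹ = [[-18, -5, -27], [0, 25, 0], [54, -6, 63]].
The requested entry is 54.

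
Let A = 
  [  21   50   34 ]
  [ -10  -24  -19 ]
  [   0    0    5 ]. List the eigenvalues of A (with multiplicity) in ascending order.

-4, 1, 5

Characteristic polynomial: p(t) = t^3 - 2t^2 - 19t + 20 = (t - 5)(t - 1)(t + 4).
Roots (with multiplicity): -4, 1, 5.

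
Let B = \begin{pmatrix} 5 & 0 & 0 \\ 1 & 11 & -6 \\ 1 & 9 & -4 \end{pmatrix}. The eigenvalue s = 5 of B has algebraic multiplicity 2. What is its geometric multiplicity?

B − 5I = [[0, 0, 0], [1, 6, -6], [1, 9, -9]].
This matrix has rank 2, so its null space has dimension 3 − 2 = 1.

1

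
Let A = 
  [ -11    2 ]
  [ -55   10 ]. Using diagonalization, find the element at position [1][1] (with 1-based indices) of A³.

Characteristic polynomial: μ^2 + μ = μ(μ + 1), so the eigenvalues are -1, 0.
μ=0: eigenvector (2, 11).
μ=-1: eigenvector (1, 5).
P = [[2, 1], [11, 5]], D = diag(0, -1), P⁻¹ = [[-5, 1], [11, -2]].
A³ = P·diag(0, -1)·P⁻¹ = [[-11, 2], [-55, 10]].
The requested entry is -11.

-11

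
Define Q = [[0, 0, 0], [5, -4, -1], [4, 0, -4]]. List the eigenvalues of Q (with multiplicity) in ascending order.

Characteristic polynomial: p(t) = t^3 + 8t^2 + 16t = t(t + 4)^2.
Roots (with multiplicity): -4, -4, 0.

-4, -4, 0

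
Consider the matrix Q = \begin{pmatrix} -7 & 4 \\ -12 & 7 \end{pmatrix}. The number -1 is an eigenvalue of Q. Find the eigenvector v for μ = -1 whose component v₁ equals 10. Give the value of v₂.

Q + 1I = [[-6, 4], [-12, 8]].
Solving (Q + 1I)v = 0 gives the eigenspace spanned by (10, 15).
With v₁ = 10, v = (10, 15), so v₂ = 15.

15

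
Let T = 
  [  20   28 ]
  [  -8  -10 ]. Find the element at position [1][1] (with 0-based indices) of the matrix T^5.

Characteristic polynomial: λ^2 - 10λ + 24 = (λ - 6)(λ - 4), so the eigenvalues are 4, 6.
λ=4: eigenvector (7, -4).
λ=6: eigenvector (2, -1).
P = [[7, 2], [-4, -1]], D = diag(4, 6), P⁻¹ = [[-1, -2], [4, 7]].
T⁵ = P·diag(1024, 7776)·P⁻¹ = [[55040, 94528], [-27008, -46240]].
The requested entry is -46240.

-46240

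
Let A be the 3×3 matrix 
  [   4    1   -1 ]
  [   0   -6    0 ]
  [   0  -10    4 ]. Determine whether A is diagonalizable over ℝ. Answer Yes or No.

Characteristic polynomial: p(s) = s^3 - 2s^2 - 32s + 96 = (s - 4)^2(s + 6).
s = 4 has algebraic multiplicity 2; rank(A − 4I) = 2, so geometric multiplicity = 1.
Geometric multiplicity < algebraic multiplicity, so A is not diagonalizable.

No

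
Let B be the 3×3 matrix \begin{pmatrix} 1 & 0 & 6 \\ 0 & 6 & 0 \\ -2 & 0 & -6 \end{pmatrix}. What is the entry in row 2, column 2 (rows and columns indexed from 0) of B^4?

Characteristic polynomial: s^3 - s^2 - 24s - 36 = (s - 6)(s + 2)(s + 3), so the eigenvalues are -3, -2, 6.
s=-2: eigenvector (2, 0, -1).
s=6: eigenvector (0, 1, 0).
s=-3: eigenvector (3, 0, -2).
P = [[2, 0, 3], [0, 1, 0], [-1, 0, -2]], D = diag(-2, 6, -3), P⁻¹ = [[2, 0, 3], [0, 1, 0], [-1, 0, -2]].
B⁴ = P·diag(16, 1296, 81)·P⁻¹ = [[-179, 0, -390], [0, 1296, 0], [130, 0, 276]].
The requested entry is 276.

276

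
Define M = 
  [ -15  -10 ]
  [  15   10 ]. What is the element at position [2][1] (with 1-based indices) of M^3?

Characteristic polynomial: μ^2 + 5μ = μ(μ + 5), so the eigenvalues are -5, 0.
μ=-5: eigenvector (-1, 1).
μ=0: eigenvector (-2, 3).
P = [[-1, -2], [1, 3]], D = diag(-5, 0), P⁻¹ = [[-3, -2], [1, 1]].
M³ = P·diag(-125, 0)·P⁻¹ = [[-375, -250], [375, 250]].
The requested entry is 375.

375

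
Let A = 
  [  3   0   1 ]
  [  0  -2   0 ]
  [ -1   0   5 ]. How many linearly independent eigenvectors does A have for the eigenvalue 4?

1

A − 4I = [[-1, 0, 1], [0, -6, 0], [-1, 0, 1]].
This matrix has rank 2, so its null space has dimension 3 − 2 = 1.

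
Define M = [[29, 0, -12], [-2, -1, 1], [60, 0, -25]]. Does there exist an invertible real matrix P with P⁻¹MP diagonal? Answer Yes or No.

Characteristic polynomial: p(λ) = λ^3 - 3λ^2 - 9λ - 5 = (λ - 5)(λ + 1)^2.
λ = -1 has algebraic multiplicity 2; rank(M + 1I) = 2, so geometric multiplicity = 1.
Geometric multiplicity < algebraic multiplicity, so M is not diagonalizable.

No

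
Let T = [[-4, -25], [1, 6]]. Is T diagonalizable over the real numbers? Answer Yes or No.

Characteristic polynomial: p(μ) = μ^2 - 2μ + 1 = (μ - 1)^2.
μ = 1 has algebraic multiplicity 2; rank(T − 1I) = 1, so geometric multiplicity = 1.
Geometric multiplicity < algebraic multiplicity, so T is not diagonalizable.

No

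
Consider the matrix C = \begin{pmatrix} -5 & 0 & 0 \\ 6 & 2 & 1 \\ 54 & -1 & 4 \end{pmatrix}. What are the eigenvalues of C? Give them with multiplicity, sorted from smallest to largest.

Characteristic polynomial: p(s) = s^3 - s^2 - 21s + 45 = (s - 3)^2(s + 5).
Roots (with multiplicity): -5, 3, 3.

-5, 3, 3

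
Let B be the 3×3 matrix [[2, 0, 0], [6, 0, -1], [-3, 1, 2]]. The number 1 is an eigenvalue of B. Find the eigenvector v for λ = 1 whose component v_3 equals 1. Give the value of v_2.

-1

B − 1I = [[1, 0, 0], [6, -1, -1], [-3, 1, 1]].
Solving (B − 1I)v = 0 gives the eigenspace spanned by (0, -1, 1).
With v_3 = 1, v = (0, -1, 1), so v_2 = -1.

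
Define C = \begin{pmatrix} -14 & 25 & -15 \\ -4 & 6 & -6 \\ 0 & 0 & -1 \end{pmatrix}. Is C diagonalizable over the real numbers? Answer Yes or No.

Characteristic polynomial: p(s) = s^3 + 9s^2 + 24s + 16 = (s + 1)(s + 4)^2.
s = -4 has algebraic multiplicity 2; rank(C + 4I) = 2, so geometric multiplicity = 1.
Geometric multiplicity < algebraic multiplicity, so C is not diagonalizable.

No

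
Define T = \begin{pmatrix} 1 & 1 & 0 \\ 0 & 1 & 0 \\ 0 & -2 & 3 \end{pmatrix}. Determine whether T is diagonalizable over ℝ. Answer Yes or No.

No

Characteristic polynomial: p(s) = s^3 - 5s^2 + 7s - 3 = (s - 3)(s - 1)^2.
s = 1 has algebraic multiplicity 2; rank(T − 1I) = 2, so geometric multiplicity = 1.
Geometric multiplicity < algebraic multiplicity, so T is not diagonalizable.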